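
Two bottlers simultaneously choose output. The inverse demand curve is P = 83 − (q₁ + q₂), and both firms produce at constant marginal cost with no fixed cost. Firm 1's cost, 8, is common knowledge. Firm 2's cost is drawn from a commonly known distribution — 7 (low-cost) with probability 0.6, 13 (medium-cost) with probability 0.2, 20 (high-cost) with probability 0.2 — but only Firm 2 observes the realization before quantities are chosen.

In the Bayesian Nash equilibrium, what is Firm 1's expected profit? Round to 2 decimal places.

Each type of Firm 2 best-responds to q₁; Firm 1 best-responds to the expected q₂ over Firm 2's types.
Firm 2 with cost c maximizes (83 − (q₁+q₂) − c)·q₂, giving q₂(c) = (83 − c − q₁)/2.
E[c₂] = 0.6·7 + 0.2·13 + 0.2·20 = 10.8
Firm 1's FOC against E[q₂] yields q₁ = (83 − 2·8 + E[c₂])/3 = (83 − 16 + 10.8)/3 = 25.9333.
E[P] = 83 − (q₁ + E[q₂]) = 33.9333; Firm 1's expected profit = (E[P] − 8)·q₁ = (33.9333 − 8)·25.9333 = 672.538.

672.54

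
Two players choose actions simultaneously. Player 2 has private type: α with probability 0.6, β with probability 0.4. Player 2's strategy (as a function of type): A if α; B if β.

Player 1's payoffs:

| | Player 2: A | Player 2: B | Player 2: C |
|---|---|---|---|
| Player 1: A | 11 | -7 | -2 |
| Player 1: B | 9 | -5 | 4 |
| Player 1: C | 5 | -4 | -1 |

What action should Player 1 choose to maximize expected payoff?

E[A] = 0.6·(11) + 0.4·(-7) = 3.8
E[B] = 0.6·(9) + 0.4·(-5) = 3.4
E[C] = 0.6·(5) + 0.4·(-4) = 1.4
Best response: A (3.8 is the largest).

A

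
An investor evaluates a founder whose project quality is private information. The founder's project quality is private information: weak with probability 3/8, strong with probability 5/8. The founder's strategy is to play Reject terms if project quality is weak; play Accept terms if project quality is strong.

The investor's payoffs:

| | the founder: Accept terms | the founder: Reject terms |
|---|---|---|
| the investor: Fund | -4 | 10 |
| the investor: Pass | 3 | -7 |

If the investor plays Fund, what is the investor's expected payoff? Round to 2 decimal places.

1.25

E[Fund] = 3/8·10 + 5/8·(-4) = 15/4 + (-5/2) = 5/4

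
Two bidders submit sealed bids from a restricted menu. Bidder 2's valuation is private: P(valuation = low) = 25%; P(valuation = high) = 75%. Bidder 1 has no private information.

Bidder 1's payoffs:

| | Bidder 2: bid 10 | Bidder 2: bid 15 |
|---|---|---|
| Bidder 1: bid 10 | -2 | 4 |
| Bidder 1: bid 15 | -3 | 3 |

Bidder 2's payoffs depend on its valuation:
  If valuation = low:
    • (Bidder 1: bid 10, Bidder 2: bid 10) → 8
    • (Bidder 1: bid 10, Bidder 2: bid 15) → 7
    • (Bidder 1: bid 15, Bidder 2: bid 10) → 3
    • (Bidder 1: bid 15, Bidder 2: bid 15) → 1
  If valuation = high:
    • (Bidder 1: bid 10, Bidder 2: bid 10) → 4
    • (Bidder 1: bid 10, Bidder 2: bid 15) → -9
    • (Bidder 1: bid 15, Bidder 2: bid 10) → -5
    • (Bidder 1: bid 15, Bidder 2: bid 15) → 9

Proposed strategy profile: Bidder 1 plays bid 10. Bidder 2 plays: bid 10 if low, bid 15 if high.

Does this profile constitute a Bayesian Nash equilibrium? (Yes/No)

No

A profile is a BNE iff every type of every player is best-responding given beliefs about the other side.
Bidder 1 plays bid 10: E[bid 10] = 0.25·(-2) + 0.75·(4) = 2.5; E[bid 15] = 1.5. Best-responding. ✓
Bidder 2 (valuation low), facing bid 10: bid 10 gives 8, bid 15 gives 7. Proposed bid 10 is best. ✓
Bidder 2 (valuation high), facing bid 10: bid 10 gives 4, bid 15 gives -9. Proposed bid 15 is not best — profitable deviation exists. ✗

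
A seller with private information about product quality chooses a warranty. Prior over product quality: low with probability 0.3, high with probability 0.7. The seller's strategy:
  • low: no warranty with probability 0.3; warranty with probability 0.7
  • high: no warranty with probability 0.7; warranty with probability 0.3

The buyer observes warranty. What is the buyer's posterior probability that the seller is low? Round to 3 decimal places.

P(warranty) = 0.3·0.7 + 0.7·0.3 = 0.42
P(low | warranty) = (0.3·0.7) / 0.42 = 0.21 / 0.42 = 0.5

0.500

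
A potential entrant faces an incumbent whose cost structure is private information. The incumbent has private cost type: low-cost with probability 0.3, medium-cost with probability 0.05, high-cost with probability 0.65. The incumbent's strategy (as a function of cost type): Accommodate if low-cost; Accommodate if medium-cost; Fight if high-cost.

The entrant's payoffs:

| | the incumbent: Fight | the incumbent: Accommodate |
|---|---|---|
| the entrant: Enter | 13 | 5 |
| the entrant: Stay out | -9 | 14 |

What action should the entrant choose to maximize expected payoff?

E[Enter] = 0.3·(5) + 0.05·(5) + 0.65·(13) = 10.2
E[Stay out] = 0.3·(14) + 0.05·(14) + 0.65·(-9) = -0.95
Best response: Enter (10.2 is the largest).

Enter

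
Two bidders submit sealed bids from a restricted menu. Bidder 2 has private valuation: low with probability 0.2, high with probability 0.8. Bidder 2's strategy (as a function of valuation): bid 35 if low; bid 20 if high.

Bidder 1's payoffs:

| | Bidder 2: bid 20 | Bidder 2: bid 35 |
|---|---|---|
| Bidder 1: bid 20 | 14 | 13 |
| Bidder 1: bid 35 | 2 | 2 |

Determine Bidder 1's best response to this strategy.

E[bid 20] = 0.2·(13) + 0.8·(14) = 13.8
E[bid 35] = 0.2·(2) + 0.8·(2) = 2
Best response: bid 20 (13.8 is the largest).

bid 20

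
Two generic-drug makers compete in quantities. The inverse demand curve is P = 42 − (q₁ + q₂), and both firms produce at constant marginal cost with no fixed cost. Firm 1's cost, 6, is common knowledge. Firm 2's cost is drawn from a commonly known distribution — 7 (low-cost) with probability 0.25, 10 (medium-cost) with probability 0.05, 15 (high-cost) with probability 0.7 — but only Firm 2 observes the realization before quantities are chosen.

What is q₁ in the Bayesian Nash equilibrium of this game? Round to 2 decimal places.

14.25

Firm 2 with cost c maximizes (42 − (q₁+q₂) − c)·q₂, giving q₂(c) = (42 − c − q₁)/2.
E[c₂] = 0.25·7 + 0.05·10 + 0.7·15 = 12.75
Firm 1's FOC against E[q₂] yields q₁ = (42 − 2·6 + E[c₂])/3 = (42 − 12 + 12.75)/3 = 14.25.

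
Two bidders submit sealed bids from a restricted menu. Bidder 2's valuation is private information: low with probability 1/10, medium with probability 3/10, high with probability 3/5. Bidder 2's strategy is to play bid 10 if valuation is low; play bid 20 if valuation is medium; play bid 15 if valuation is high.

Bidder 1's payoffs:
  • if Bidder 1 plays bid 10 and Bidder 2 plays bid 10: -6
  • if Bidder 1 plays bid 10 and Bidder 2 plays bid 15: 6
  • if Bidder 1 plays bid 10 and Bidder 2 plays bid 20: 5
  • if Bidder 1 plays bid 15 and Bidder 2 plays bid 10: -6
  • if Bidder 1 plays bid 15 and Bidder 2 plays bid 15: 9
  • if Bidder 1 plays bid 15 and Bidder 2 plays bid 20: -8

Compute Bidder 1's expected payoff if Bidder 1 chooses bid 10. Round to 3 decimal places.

4.500

E[bid 10] = 1/10·(-6) + 3/10·5 + 3/5·6 = (-3/5) + 3/2 + 18/5 = 9/2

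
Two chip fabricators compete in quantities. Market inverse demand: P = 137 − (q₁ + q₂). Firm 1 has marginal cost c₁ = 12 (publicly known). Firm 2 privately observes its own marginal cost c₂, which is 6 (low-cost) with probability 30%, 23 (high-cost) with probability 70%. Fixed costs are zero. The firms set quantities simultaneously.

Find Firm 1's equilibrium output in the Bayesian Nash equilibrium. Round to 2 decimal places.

43.63

Type-c best response for Firm 2: q₂(c) = (137 − c)/2 − q₁/2.
Firm 1 maximizes expected profit; its first-order condition is 137 − 2q₁ − E[q₂] − 12 = 0.
Substituting E[q₂] and solving: E[c₂] = 17.9, so q₁ = (137 − 2·12 + 17.9)/3 = 43.6333.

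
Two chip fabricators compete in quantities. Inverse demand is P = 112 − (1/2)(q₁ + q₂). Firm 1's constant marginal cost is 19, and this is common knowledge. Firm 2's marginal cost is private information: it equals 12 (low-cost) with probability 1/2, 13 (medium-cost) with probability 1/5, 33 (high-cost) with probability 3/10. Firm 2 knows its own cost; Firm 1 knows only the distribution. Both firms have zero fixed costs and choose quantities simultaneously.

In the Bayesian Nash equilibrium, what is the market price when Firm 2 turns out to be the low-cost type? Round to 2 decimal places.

Type-c best response for Firm 2: q₂(c) = (112 − c) − q₁/2.
Firm 1 maximizes expected profit; its first-order condition is 112 − q₁ − (1/2)E[q₂] − 19 = 0.
Substituting E[q₂] and solving: E[c₂] = 18.5, so q₁ = (112 − 2·19 + 18.5)/(3/2) = 61.6667.
q₂(low-cost) = 69.1667, so P = 112 − (1/2)·(61.6667 + 69.1667) = 46.5833.

46.58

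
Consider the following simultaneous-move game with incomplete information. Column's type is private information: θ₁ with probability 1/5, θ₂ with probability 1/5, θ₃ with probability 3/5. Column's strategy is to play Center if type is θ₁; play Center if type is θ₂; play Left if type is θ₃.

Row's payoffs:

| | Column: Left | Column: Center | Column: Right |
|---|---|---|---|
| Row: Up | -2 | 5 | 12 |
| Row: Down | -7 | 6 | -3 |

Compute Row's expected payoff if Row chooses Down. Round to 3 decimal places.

E[Down] = 1/5·6 + 1/5·6 + 3/5·(-7) = 6/5 + 6/5 + (-21/5) = -9/5

-1.800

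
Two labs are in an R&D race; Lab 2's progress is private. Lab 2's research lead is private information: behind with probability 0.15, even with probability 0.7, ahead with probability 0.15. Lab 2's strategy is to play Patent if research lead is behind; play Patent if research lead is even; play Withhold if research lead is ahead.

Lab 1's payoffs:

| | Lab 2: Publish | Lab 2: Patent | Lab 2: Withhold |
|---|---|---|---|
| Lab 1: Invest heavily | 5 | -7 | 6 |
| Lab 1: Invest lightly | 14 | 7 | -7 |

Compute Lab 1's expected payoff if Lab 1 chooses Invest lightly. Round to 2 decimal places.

E[Invest lightly] = 0.15·7 + 0.7·7 + 0.15·(-7) = 1.05 + 4.9 + (-1.05) = 4.9

4.90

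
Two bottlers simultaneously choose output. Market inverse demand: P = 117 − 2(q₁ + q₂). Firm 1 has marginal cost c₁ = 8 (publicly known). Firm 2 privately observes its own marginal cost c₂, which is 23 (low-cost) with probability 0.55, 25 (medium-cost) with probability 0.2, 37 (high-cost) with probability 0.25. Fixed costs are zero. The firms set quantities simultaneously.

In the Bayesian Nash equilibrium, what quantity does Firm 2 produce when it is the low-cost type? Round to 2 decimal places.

12.84

Each type of Firm 2 best-responds to q₁; Firm 1 best-responds to the expected q₂ over Firm 2's types.
Firm 2 with cost c maximizes (117 − 2(q₁+q₂) − c)·q₂, giving q₂(c) = (117 − c − 2q₁)/4.
E[c₂] = 0.55·23 + 0.2·25 + 0.25·37 = 26.9
Firm 1's FOC against E[q₂] yields q₁ = (117 − 2·8 + E[c₂])/6 = (117 − 16 + 26.9)/6 = 21.3167.
q₂(low-cost) = (117 − 23 − 2·21.3167)/4 = 12.8417.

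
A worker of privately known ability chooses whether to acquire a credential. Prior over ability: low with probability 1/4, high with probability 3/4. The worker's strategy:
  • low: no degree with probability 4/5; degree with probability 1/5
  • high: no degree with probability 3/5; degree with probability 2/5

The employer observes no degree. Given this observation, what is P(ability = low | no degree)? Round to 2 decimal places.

0.31

P(no degree) = (1/4)·(4/5) + (3/4)·(3/5) = 13/20
P(low | no degree) = ((1/4)·(4/5)) / (13/20) = (1/5) / (13/20) = 4/13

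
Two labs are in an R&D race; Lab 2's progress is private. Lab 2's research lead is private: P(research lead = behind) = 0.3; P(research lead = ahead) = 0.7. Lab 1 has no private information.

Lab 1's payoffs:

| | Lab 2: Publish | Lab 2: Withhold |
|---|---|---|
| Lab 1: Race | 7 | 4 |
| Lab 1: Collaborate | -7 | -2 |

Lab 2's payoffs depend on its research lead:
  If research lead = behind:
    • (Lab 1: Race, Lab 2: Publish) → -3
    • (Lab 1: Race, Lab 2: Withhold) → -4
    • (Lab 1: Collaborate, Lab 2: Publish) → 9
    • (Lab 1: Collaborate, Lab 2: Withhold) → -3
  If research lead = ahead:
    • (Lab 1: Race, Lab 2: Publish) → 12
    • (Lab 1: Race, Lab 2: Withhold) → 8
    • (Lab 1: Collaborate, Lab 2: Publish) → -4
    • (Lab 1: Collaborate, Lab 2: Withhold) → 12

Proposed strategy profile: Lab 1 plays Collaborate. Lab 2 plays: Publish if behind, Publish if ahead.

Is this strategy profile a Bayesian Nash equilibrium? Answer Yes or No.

Lab 1 plays Collaborate: E[Collaborate] = 0.3·(-7) + 0.7·(-7) = -7; E[Race] = 7. Not best-responding. ✗
Lab 2 (research lead behind), facing Collaborate: Publish gives 9, Withhold gives -3. Proposed Publish is best. ✓
Lab 2 (research lead ahead), facing Collaborate: Publish gives -4, Withhold gives 12. Proposed Publish is not best — profitable deviation exists. ✗

No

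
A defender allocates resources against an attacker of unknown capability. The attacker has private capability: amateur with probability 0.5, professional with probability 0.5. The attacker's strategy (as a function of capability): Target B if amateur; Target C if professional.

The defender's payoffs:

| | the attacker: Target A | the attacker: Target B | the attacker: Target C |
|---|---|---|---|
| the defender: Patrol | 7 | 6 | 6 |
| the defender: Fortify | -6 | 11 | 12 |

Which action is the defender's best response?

Fortify

E[Patrol] = 0.5·(6) + 0.5·(6) = 6
E[Fortify] = 0.5·(11) + 0.5·(12) = 11.5
Best response: Fortify (11.5 is the largest).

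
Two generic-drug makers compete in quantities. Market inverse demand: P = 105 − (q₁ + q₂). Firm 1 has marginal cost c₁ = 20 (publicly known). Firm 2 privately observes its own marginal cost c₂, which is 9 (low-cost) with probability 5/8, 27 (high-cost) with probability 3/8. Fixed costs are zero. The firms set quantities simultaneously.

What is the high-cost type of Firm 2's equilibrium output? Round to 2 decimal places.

25.54

Firm 2 with cost c maximizes (105 − (q₁+q₂) − c)·q₂, giving q₂(c) = (105 − c − q₁)/2.
E[c₂] = 5/8·9 + 3/8·27 = 15.75
Firm 1's FOC against E[q₂] yields q₁ = (105 − 2·20 + E[c₂])/3 = (105 − 40 + 15.75)/3 = 26.9167.
q₂(high-cost) = (105 − 27 − 26.9167)/2 = 25.5417.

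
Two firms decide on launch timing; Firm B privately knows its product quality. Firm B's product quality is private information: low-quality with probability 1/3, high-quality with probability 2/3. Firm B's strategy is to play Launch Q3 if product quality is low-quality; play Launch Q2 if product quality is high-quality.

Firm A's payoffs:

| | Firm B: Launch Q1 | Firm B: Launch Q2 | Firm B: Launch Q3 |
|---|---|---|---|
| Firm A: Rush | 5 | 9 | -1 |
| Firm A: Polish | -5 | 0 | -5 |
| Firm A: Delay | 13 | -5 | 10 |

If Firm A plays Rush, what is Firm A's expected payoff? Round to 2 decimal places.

E[Rush] = 1/3·(-1) + 2/3·9 = (-1/3) + 6 = 17/3

5.67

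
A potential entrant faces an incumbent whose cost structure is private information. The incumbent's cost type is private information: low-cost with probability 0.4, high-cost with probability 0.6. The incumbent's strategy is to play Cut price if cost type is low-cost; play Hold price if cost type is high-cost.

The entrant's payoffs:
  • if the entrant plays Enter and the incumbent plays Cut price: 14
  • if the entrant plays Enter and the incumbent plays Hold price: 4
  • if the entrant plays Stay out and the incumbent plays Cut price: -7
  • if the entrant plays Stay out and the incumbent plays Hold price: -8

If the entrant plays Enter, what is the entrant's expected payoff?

E[Enter] = 0.4·14 + 0.6·4 = 5.6 + 2.4 = 8

8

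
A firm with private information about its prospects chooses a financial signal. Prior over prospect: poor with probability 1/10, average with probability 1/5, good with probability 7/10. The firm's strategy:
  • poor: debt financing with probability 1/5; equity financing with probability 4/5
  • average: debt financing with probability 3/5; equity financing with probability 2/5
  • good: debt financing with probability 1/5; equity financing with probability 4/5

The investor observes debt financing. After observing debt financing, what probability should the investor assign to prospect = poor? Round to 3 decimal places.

P(debt financing) = (1/10)·(1/5) + (1/5)·(3/5) + (7/10)·(1/5) = 7/25
P(poor | debt financing) = ((1/10)·(1/5)) / (7/25) = (1/50) / (7/25) = 1/14

0.071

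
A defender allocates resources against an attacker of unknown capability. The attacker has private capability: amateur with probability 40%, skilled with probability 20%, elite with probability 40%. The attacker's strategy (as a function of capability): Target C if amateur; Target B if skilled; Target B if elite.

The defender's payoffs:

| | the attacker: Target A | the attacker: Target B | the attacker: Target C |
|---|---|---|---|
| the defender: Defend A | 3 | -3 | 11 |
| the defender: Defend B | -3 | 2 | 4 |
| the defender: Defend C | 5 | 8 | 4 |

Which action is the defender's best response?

Compute the defender's expected payoff for each action, taking the expectation over the attacker's type.
E[Defend A] = 0.4·(11) + 0.2·(-3) + 0.4·(-3) = 2.6
E[Defend B] = 0.4·(4) + 0.2·(2) + 0.4·(2) = 2.8
E[Defend C] = 0.4·(4) + 0.2·(8) + 0.4·(8) = 6.4
Best response: Defend C (6.4 is the largest).

Defend C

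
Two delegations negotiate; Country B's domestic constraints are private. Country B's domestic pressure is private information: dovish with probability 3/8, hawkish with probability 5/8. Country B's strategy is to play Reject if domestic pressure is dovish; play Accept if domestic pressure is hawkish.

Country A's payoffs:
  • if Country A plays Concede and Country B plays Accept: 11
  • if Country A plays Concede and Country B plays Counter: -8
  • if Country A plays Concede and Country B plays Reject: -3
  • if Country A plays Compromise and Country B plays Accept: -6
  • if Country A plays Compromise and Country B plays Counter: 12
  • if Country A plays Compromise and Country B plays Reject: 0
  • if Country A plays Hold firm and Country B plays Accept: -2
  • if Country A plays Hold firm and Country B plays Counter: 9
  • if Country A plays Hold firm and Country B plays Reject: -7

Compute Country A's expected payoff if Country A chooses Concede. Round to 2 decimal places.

5.75

E[Concede] = 3/8·(-3) + 5/8·11 = (-9/8) + 55/8 = 23/4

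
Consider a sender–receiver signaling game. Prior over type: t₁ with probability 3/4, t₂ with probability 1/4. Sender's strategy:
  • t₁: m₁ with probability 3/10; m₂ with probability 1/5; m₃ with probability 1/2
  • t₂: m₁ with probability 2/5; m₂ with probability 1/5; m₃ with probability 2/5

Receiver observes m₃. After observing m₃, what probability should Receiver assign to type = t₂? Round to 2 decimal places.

0.21

Apply Bayes' rule using the sender's strategy as the likelihood.
P(m₃) = (3/4)·(1/2) + (1/4)·(2/5) = 19/40
P(t₂ | m₃) = ((1/4)·(2/5)) / (19/40) = (1/10) / (19/40) = 4/19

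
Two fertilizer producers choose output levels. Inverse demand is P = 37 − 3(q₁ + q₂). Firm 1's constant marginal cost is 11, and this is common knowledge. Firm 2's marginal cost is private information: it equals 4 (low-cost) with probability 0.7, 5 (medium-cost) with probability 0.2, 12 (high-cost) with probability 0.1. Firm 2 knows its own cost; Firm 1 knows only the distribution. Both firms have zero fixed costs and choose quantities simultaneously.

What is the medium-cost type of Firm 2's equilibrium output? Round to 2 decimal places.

4.22

Type-c best response for Firm 2: q₂(c) = (37 − c)/6 − q₁/2.
Firm 1 maximizes expected profit; its first-order condition is 37 − 6q₁ − 3E[q₂] − 11 = 0.
Substituting E[q₂] and solving: E[c₂] = 5, so q₁ = (37 − 2·11 + 5)/9 = 2.22222.
q₂(medium-cost) = (37 − 5 − 3·2.22222)/6 = 4.22222.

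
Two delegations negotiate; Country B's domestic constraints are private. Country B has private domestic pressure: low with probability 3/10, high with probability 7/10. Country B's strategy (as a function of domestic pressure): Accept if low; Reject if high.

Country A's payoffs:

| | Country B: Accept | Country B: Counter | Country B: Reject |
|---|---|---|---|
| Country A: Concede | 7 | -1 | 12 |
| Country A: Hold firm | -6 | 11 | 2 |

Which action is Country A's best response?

Concede

E[Concede] = 3/10·(7) + 7/10·(12) = 21/2
E[Hold firm] = 3/10·(-6) + 7/10·(2) = -2/5
Best response: Concede (21/2 is the largest).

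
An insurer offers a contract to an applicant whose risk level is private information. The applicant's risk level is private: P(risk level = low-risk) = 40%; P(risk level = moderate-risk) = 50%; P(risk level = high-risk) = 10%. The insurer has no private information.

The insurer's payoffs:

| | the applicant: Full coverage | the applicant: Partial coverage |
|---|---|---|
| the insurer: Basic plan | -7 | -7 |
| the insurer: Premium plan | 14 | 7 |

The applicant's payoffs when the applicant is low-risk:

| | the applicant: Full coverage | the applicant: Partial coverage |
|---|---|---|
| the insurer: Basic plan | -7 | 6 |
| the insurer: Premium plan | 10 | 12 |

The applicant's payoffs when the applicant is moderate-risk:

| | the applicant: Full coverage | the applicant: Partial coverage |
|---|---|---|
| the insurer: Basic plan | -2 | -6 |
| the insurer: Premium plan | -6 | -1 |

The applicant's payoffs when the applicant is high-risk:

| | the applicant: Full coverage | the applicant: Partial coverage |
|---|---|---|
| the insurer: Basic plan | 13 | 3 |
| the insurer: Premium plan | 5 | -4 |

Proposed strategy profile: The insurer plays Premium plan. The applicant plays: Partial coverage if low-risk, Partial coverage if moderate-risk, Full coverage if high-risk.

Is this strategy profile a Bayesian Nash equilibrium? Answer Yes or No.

Yes

The insurer plays Premium plan: E[Premium plan] = 0.4·(7) + 0.5·(7) + 0.1·(14) = 7.7; E[Basic plan] = -7. Best-responding. ✓
The applicant (risk level low-risk), facing Premium plan: Full coverage gives 10, Partial coverage gives 12. Proposed Partial coverage is best. ✓
The applicant (risk level moderate-risk), facing Premium plan: Full coverage gives -6, Partial coverage gives -1. Proposed Partial coverage is best. ✓
The applicant (risk level high-risk), facing Premium plan: Full coverage gives 5, Partial coverage gives -4. Proposed Full coverage is best. ✓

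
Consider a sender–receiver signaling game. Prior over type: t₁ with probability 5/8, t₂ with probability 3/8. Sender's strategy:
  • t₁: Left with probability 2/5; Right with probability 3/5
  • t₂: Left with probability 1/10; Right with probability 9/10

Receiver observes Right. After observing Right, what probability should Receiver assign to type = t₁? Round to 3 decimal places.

0.526

Apply Bayes' rule using the sender's strategy as the likelihood.
P(Right) = (5/8)·(3/5) + (3/8)·(9/10) = 57/80
P(t₁ | Right) = ((5/8)·(3/5)) / (57/80) = (3/8) / (57/80) = 10/19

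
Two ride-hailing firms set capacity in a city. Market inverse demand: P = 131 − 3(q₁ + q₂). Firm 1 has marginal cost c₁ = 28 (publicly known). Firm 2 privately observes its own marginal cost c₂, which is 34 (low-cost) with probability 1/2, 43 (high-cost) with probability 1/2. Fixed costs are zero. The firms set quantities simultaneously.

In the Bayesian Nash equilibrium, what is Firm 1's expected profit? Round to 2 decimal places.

477.12

Firm 2 with cost c maximizes (131 − 3(q₁+q₂) − c)·q₂, giving q₂(c) = (131 − c − 3q₁)/6.
E[c₂] = 1/2·34 + 1/2·43 = 38.5
Firm 1's FOC against E[q₂] yields q₁ = (131 − 2·28 + E[c₂])/9 = (131 − 56 + 38.5)/9 = 12.6111.
E[P] = 131 − 3·(q₁ + E[q₂]) = 65.8333; Firm 1's expected profit = (E[P] − 28)·q₁ = (65.8333 − 28)·12.6111 = 477.12.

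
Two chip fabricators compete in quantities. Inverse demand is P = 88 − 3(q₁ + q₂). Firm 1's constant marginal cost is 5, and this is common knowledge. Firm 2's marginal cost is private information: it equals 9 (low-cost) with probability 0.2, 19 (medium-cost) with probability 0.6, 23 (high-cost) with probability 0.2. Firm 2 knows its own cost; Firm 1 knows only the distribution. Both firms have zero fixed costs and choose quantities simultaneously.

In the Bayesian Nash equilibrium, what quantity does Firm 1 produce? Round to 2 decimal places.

10.64

Type-c best response for Firm 2: q₂(c) = (88 − c)/6 − q₁/2.
Firm 1 maximizes expected profit; its first-order condition is 88 − 6q₁ − 3E[q₂] − 5 = 0.
Substituting E[q₂] and solving: E[c₂] = 17.8, so q₁ = (88 − 2·5 + 17.8)/9 = 10.6444.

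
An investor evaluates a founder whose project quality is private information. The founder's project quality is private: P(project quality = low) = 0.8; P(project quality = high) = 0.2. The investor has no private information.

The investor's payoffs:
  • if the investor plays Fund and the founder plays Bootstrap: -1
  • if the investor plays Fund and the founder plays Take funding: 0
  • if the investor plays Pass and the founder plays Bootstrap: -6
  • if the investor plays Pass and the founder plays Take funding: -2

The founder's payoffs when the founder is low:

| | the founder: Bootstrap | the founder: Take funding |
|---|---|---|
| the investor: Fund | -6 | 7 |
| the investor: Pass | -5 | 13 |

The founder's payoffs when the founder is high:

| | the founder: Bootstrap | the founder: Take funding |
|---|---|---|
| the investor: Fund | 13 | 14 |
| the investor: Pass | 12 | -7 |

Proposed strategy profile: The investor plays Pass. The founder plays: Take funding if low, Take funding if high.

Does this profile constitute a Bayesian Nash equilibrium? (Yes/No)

No

The investor plays Pass: E[Pass] = 0.8·(-2) + 0.2·(-2) = -2; E[Fund] = 0. Not best-responding. ✗
The founder (project quality low), facing Pass: Bootstrap gives -5, Take funding gives 13. Proposed Take funding is best. ✓
The founder (project quality high), facing Pass: Bootstrap gives 12, Take funding gives -7. Proposed Take funding is not best — profitable deviation exists. ✗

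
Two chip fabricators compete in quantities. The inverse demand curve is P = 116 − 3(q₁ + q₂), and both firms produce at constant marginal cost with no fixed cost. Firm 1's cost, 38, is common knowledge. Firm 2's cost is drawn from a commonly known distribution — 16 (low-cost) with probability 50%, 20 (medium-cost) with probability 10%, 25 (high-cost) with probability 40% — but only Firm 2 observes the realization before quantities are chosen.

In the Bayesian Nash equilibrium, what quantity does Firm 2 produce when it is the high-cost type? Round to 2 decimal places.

11.83

Type-c best response for Firm 2: q₂(c) = (116 − c)/6 − q₁/2.
Firm 1 maximizes expected profit; its first-order condition is 116 − 6q₁ − 3E[q₂] − 38 = 0.
Substituting E[q₂] and solving: E[c₂] = 20, so q₁ = (116 − 2·38 + 20)/9 = 6.66667.
q₂(high-cost) = (116 − 25 − 3·6.66667)/6 = 11.8333.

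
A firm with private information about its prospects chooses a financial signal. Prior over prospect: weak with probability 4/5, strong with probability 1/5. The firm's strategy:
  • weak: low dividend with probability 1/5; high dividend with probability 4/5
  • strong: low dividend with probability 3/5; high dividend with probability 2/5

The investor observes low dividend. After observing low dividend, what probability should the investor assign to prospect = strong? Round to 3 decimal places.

P(low dividend) = (4/5)·(1/5) + (1/5)·(3/5) = 7/25
P(strong | low dividend) = ((1/5)·(3/5)) / (7/25) = (3/25) / (7/25) = 3/7

0.429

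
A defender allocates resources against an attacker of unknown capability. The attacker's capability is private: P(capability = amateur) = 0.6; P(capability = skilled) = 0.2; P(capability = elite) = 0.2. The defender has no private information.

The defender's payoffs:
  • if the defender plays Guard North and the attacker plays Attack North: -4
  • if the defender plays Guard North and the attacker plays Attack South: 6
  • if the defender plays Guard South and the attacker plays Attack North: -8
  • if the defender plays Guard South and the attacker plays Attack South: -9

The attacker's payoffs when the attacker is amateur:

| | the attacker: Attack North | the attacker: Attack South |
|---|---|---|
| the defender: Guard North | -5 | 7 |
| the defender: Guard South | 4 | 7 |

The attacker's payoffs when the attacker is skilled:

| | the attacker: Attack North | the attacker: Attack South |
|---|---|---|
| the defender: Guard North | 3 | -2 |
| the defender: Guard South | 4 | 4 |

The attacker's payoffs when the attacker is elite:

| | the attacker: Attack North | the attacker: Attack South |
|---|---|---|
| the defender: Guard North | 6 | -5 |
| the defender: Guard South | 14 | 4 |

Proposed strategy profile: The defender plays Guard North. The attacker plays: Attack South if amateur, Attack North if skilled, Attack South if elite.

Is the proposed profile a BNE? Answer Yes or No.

No

The defender plays Guard North: E[Guard North] = 0.6·(6) + 0.2·(-4) + 0.2·(6) = 4; E[Guard South] = -8.8. Best-responding. ✓
The attacker (capability amateur), facing Guard North: Attack North gives -5, Attack South gives 7. Proposed Attack South is best. ✓
The attacker (capability skilled), facing Guard North: Attack North gives 3, Attack South gives -2. Proposed Attack North is best. ✓
The attacker (capability elite), facing Guard North: Attack North gives 6, Attack South gives -5. Proposed Attack South is not best — profitable deviation exists. ✗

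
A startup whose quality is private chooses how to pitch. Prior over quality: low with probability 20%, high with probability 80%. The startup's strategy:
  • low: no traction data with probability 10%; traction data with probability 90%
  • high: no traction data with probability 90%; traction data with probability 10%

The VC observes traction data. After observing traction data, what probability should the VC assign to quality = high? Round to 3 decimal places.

P(traction data) = 0.2·0.9 + 0.8·0.1 = 0.26
P(high | traction data) = (0.8·0.1) / 0.26 = 0.08 / 0.26 = 0.307692

0.308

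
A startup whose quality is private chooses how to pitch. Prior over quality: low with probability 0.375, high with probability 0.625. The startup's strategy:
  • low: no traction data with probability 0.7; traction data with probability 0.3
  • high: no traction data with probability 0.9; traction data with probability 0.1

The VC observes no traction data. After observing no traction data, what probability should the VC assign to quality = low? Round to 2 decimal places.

0.32

P(no traction data) = 0.375·0.7 + 0.625·0.9 = 0.825
P(low | no traction data) = (0.375·0.7) / 0.825 = 0.2625 / 0.825 = 0.318182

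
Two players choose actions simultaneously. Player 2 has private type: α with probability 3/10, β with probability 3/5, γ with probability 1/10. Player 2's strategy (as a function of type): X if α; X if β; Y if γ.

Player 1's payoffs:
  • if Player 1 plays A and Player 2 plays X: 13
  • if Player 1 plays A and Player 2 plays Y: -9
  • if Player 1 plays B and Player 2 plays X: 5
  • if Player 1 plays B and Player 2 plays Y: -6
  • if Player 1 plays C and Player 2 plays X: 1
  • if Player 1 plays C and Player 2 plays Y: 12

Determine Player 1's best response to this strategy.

A

E[A] = 3/10·(13) + 3/5·(13) + 1/10·(-9) = 54/5
E[B] = 3/10·(5) + 3/5·(5) + 1/10·(-6) = 39/10
E[C] = 3/10·(1) + 3/5·(1) + 1/10·(12) = 21/10
Best response: A (54/5 is the largest).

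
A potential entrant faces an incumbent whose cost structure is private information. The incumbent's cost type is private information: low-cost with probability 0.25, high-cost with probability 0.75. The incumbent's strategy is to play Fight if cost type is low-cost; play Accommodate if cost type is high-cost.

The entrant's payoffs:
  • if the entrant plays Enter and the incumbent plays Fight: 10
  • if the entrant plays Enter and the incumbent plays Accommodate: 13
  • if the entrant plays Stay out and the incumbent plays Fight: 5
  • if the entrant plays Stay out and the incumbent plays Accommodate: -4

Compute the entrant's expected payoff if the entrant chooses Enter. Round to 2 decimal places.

Take the expectation over the incumbent's cost type, weighting each type's action by its prior probability.
E[Enter] = 0.25·10 + 0.75·13 = 2.5 + 9.75 = 12.25

12.25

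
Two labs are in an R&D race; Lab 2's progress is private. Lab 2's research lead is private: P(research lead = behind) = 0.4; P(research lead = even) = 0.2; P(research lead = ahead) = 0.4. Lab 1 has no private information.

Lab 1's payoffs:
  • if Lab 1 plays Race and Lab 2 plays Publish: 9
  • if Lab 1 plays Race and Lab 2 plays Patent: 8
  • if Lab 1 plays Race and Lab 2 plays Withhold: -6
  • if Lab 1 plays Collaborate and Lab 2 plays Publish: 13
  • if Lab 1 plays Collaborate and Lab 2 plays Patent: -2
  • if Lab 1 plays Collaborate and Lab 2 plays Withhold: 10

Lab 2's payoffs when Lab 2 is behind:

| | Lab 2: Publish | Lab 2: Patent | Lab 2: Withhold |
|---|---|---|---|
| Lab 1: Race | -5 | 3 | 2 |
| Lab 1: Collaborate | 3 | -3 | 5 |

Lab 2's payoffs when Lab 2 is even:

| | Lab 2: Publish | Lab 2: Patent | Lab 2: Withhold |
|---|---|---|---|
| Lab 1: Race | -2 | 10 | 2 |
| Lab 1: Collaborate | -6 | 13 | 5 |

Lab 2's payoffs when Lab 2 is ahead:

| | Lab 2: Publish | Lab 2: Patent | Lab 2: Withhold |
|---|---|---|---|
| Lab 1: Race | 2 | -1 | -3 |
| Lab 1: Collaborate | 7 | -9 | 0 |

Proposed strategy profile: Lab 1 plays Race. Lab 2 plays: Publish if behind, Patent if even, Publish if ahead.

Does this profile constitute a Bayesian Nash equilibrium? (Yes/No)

A profile is a BNE iff every type of every player is best-responding given beliefs about the other side.
Lab 1 plays Race: E[Race] = 0.4·(9) + 0.2·(8) + 0.4·(9) = 8.8; E[Collaborate] = 10. Not best-responding. ✗
Lab 2 (research lead behind), facing Race: Publish gives -5, Patent gives 3, Withhold gives 2. Proposed Publish is not best — profitable deviation exists. ✗
Lab 2 (research lead even), facing Race: Publish gives -2, Patent gives 10, Withhold gives 2. Proposed Patent is best. ✓
Lab 2 (research lead ahead), facing Race: Publish gives 2, Patent gives -1, Withhold gives -3. Proposed Publish is best. ✓

No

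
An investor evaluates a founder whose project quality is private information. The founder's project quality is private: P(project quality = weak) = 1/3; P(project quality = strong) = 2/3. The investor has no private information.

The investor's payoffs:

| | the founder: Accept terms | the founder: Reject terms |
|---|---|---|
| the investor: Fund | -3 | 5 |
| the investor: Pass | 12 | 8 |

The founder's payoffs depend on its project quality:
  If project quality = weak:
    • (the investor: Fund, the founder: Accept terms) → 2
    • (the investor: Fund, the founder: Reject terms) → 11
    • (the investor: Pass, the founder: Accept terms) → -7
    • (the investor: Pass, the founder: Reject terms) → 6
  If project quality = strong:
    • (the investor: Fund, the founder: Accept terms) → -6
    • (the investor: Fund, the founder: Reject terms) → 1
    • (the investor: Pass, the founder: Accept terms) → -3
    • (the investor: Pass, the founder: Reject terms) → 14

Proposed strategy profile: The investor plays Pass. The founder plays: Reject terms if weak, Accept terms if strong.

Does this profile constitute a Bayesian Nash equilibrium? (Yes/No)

The investor plays Pass: E[Pass] = 1/3·(8) + 2/3·(12) = 32/3; E[Fund] = -1/3. Best-responding. ✓
The founder (project quality weak), facing Pass: Accept terms gives -7, Reject terms gives 6. Proposed Reject terms is best. ✓
The founder (project quality strong), facing Pass: Accept terms gives -3, Reject terms gives 14. Proposed Accept terms is not best — profitable deviation exists. ✗

No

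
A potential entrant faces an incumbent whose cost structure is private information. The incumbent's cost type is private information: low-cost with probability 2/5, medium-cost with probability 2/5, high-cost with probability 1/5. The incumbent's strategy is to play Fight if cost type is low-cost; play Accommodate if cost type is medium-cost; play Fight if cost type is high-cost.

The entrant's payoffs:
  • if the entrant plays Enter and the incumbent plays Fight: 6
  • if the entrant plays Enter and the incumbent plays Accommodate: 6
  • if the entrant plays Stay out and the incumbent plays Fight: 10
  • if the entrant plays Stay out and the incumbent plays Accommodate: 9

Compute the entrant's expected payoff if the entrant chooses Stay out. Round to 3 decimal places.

E[Stay out] = 2/5·10 + 2/5·9 + 1/5·10 = 4 + 18/5 + 2 = 48/5

9.600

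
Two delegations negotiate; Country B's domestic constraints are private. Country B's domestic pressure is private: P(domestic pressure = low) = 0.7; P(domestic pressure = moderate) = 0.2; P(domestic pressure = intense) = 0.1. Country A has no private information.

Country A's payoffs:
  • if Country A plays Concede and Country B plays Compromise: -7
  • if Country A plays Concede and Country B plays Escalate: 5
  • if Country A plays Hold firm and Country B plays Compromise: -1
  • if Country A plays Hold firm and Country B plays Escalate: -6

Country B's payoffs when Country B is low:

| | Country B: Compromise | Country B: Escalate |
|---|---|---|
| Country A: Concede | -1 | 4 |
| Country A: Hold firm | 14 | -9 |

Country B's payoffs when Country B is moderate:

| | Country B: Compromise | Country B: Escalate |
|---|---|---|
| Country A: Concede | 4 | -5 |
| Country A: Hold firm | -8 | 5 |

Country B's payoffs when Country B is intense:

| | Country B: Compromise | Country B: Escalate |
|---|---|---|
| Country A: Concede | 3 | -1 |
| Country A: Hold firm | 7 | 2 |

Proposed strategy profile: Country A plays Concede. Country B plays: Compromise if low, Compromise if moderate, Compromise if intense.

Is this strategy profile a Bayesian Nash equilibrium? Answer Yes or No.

Country A plays Concede: E[Concede] = 0.7·(-7) + 0.2·(-7) + 0.1·(-7) = -7; E[Hold firm] = -1. Not best-responding. ✗
Country B (domestic pressure low), facing Concede: Compromise gives -1, Escalate gives 4. Proposed Compromise is not best — profitable deviation exists. ✗
Country B (domestic pressure moderate), facing Concede: Compromise gives 4, Escalate gives -5. Proposed Compromise is best. ✓
Country B (domestic pressure intense), facing Concede: Compromise gives 3, Escalate gives -1. Proposed Compromise is best. ✓

No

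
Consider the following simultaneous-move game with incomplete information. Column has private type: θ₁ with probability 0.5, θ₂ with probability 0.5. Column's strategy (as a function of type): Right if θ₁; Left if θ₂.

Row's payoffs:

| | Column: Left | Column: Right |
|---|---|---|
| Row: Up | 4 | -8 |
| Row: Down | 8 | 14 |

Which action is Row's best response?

Down

E[Up] = 0.5·(-8) + 0.5·(4) = -2
E[Down] = 0.5·(14) + 0.5·(8) = 11
Best response: Down (11 is the largest).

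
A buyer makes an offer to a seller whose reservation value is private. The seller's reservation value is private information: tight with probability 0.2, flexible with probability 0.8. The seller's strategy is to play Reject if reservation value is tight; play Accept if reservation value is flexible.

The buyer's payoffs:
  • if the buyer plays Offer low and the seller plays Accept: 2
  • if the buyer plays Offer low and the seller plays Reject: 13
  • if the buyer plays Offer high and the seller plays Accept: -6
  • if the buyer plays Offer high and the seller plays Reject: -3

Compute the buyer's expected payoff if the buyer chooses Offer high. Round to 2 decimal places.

-5.40

E[Offer high] = 0.2·(-3) + 0.8·(-6) = (-0.6) + (-4.8) = -5.4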